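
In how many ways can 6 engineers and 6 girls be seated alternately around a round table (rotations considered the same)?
Fix one of the engineers: (6-1)! ways for the remaining engineers, × 6! ways for the girls = 120 × 720 = 86400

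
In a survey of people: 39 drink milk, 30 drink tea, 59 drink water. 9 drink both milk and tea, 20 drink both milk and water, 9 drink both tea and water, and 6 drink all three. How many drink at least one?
|A∪B∪C| = 39+30+59-9-20-9+6 = 96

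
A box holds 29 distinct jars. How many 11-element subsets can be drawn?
C(29,11) = 29!/(11!×18!) = 34597290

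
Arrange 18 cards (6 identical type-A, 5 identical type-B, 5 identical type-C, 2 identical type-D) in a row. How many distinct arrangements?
18! / (6! × 5! × 5! × 2!) = 308756448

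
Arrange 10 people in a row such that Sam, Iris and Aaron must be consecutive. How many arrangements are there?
Treat the 3 as one block: (10-3+1)! × 3! = 40320 × 6 = 241920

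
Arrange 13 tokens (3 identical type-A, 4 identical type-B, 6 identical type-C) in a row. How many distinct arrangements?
13! / (3! × 4! × 6!) = 60060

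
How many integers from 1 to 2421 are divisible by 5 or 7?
⌊2421/5⌋ + ⌊2421/7⌋ - ⌊2421/35⌋ = 484 + 345 - 69 = 760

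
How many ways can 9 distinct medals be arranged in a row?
9! = 362880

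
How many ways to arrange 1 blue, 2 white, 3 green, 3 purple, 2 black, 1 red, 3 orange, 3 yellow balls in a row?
18! / (1! × 2! × 3! × 3! × 2! × 1! × 3! × 3!) = 1235025792000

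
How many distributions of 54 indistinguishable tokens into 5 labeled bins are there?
C(54+5-1, 5-1) = C(58, 4) = 424270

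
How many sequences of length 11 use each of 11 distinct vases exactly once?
11! = 39916800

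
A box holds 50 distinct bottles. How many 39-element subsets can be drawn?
C(50,39) = 50!/(39!×11!) = 37353738800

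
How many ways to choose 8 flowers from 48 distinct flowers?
C(48,8) = 48!/(8!×40!) = 377348994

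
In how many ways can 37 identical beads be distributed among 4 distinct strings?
C(37+4-1, 4-1) = C(40, 3) = 9880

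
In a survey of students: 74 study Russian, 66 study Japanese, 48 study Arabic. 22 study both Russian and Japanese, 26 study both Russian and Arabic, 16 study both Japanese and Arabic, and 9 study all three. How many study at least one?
|A∪B∪C| = 74+66+48-22-26-16+9 = 133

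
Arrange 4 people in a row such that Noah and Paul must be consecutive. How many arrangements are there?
Treat the 2 as one block: (4-2+1)! × 2! = 6 × 2 = 12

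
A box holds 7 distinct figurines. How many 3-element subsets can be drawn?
C(7,3) = 7!/(3!×4!) = 35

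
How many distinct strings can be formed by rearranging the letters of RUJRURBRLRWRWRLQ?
16! / (2! × 1! × 1! × 2! × 1! × 7! × 2!) = 518918400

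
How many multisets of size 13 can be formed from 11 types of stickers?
C(13+11-1, 11-1) = C(23, 10) = 1144066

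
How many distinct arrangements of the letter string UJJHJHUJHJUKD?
13! / (3! × 5! × 1! × 1! × 3!) = 1441440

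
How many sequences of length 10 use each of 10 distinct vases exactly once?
10! = 3628800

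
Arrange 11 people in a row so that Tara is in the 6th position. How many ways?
Fix one position: (11-1)! = 3628800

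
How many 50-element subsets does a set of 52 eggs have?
C(52,50) = 52!/(50!×2!) = 1326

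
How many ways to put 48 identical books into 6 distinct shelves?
C(48+6-1, 6-1) = C(53, 5) = 2869685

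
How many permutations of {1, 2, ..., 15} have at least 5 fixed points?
Exactly j fixed points: C(15,j)·!(15-j); sum over j ≥ 5 (derangement numbers via !m = (m-1)·(!(m-1) + !(m-2)): !0..!10 = 1, 0, 1, 2, 9, 44, 265, 1854, 14833, 133496, 1334961). Σ_{j=5}^{15} C(15,j)·!(15-j) = C(15,5)·!10 + C(15,6)·!9 + C(15,7)·!8 + C(15,8)·!7 + C(15,9)·!6 + C(15,10)·!5 + C(15,11)·!4 + C(15,12)·!3 + C(15,13)·!2 + C(15,14)·!1 + C(15,15)·!0 = 3003·1334961 + 5005·133496 + 6435·14833 + 6435·1854 + 5005·265 + 3003·44 + 1365·9 + 455·2 + 105·1 + 15·0 + 1·1 = 4785887966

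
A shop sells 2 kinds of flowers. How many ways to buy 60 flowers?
C(60+2-1, 2-1) = C(61, 1) = 61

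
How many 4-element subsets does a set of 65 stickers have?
C(65,4) = 65!/(4!×61!) = 677040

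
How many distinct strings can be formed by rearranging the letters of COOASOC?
7! / (3! × 2! × 1! × 1!) = 420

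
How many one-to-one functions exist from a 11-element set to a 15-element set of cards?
P(15,11) = 15!/(15-11)! = 54486432000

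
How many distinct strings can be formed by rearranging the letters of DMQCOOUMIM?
10! / (1! × 1! × 1! × 1! × 1! × 2! × 3!) = 302400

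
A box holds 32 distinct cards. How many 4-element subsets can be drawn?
C(32,4) = 32!/(4!×28!) = 35960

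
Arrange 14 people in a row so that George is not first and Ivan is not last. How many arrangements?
By inclusion-exclusion: 14! - 2×(14-1)! + (14-2)! = 87178291200 - 12454041600 + 479001600 = 75203251200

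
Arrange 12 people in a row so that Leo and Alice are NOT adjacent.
Total - adjacent = 12! - (12-1)!×2 = 479001600 - 79833600 = 399168000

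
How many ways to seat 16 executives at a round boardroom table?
Circular: fix one position, arrange the rest. (16-1)! = 1307674368000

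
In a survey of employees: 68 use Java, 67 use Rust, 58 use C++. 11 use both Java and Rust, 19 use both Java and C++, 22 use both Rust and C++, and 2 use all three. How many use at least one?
|A∪B∪C| = 68+67+58-11-19-22+2 = 143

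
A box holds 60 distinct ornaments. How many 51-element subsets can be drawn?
C(60,51) = 60!/(51!×9!) = 14783142660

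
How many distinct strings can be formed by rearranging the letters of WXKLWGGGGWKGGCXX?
16! / (1! × 6! × 2! × 3! × 3! × 1!) = 403603200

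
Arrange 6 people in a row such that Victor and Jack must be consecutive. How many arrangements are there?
Treat the 2 as one block: (6-2+1)! × 2! = 120 × 2 = 240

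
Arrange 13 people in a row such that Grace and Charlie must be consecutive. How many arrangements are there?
Treat the 2 as one block: (13-2+1)! × 2! = 479001600 × 2 = 958003200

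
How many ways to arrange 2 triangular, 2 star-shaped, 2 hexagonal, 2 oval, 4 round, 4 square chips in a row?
16! / (2! × 2! × 2! × 2! × 4! × 4!) = 2270268000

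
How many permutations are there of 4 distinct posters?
4! = 24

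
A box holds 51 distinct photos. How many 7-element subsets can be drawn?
C(51,7) = 51!/(7!×44!) = 115775100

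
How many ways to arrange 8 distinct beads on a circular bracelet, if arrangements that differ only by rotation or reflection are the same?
(8-1)!/2 = 5040/2 = 2520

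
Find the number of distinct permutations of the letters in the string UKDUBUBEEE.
10! / (3! × 1! × 3! × 1! × 2!) = 50400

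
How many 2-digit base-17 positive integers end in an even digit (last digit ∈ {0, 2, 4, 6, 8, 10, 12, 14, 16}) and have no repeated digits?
Last∈{0,2,4,6,8,10,12,14,16}. Last=0: 16. Last nonzero: 8×15×P(15,0) = 120. Total = 136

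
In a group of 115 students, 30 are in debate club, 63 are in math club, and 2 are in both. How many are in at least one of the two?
|A∪B| = |A| + |B| - |A∩B| = 30 + 63 - 2 = 91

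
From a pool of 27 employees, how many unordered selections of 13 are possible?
C(27,13) = 27!/(13!×14!) = 20058300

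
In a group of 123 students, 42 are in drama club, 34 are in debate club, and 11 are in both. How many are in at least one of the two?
|A∪B| = |A| + |B| - |A∩B| = 42 + 34 - 11 = 65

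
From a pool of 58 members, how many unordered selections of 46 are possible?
C(58,46) = 58!/(46!×12!) = 891794789340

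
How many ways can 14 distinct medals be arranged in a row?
14! = 87178291200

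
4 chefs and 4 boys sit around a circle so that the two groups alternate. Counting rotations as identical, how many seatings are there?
Fix one of the chefs: (4-1)! ways for the remaining chefs, × 4! ways for the boys = 6 × 24 = 144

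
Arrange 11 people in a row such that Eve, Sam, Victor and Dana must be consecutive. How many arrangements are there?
Treat the 4 as one block: (11-4+1)! × 4! = 40320 × 24 = 967680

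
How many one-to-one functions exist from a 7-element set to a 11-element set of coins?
P(11,7) = 11!/(11-7)! = 1663200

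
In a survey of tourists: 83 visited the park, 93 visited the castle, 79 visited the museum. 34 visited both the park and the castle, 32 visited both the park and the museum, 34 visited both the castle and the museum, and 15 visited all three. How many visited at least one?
|A∪B∪C| = 83+93+79-34-32-34+15 = 170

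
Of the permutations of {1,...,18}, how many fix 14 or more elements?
Exactly j fixed points: C(18,j)·!(18-j); sum over j ≥ 14 (derangement numbers via !m = (m-1)·(!(m-1) + !(m-2)): !0..!4 = 1, 0, 1, 2, 9). Σ_{j=14}^{18} C(18,j)·!(18-j) = C(18,14)·!4 + C(18,15)·!3 + C(18,16)·!2 + C(18,17)·!1 + C(18,18)·!0 = 3060·9 + 816·2 + 153·1 + 18·0 + 1·1 = 29326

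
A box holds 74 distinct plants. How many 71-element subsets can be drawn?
C(74,71) = 74!/(71!×3!) = 64824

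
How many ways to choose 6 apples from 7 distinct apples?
C(7,6) = 7!/(6!×1!) = 7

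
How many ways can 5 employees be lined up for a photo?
5! = 120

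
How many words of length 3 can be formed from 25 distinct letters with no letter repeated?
P(25,3) = 25!/(25-3)! = 13800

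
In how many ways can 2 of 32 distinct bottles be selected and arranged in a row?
P(32,2) = 32!/(32-2)! = 992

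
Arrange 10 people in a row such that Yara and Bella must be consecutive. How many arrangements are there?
Treat the 2 as one block: (10-2+1)! × 2! = 362880 × 2 = 725760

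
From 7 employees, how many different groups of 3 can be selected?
C(7,3) = 7!/(3!×4!) = 35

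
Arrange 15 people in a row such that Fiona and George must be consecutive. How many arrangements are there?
Treat the 2 as one block: (15-2+1)! × 2! = 87178291200 × 2 = 174356582400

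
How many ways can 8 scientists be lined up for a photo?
8! = 40320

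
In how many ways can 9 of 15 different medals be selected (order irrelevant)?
C(15,9) = 15!/(9!×6!) = 5005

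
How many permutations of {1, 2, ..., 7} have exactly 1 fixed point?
Choose the 1 fixed point C(7,1) = 7, derange the rest: !6 = Σ_{j=0}^{6} (-1)^j·6!/j! = 720 - 720 + 360 - 120 + 30 - 6 + 1 = 265. Product = 7 × 265 = 1855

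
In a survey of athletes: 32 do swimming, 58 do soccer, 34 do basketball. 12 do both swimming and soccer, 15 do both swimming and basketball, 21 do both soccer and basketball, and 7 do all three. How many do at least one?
|A∪B∪C| = 32+58+34-12-15-21+7 = 83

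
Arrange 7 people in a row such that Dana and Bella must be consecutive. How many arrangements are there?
Treat the 2 as one block: (7-2+1)! × 2! = 720 × 2 = 1440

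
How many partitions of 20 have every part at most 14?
Let r_j(i) = number of partitions of i into parts ≤ j, for i = 0..20. r_1(i) = 1 for all i; r_j(i) = r_{j-1}(i) + r_j(i-j). Rows j = 2..14: ≤2: 1 1 2 2 3 3 4 4 5 5 6 6 7 7 8 8 9 9 10 10 11; ≤3: 1 1 2 3 4 5 7 8 10 12 14 16 19 21 24 27 30 33 37 40 44; ≤4: 1 1 2 3 5 6 9 11 15 18 23 27 34 39 47 54 64 72 84 94 108; ≤5: 1 1 2 3 5 7 10 13 18 23 30 37 47 57 70 84 101 119 141 164 192; ≤6: 1 1 2 3 5 7 11 14 20 26 35 44 58 71 90 110 136 163 199 235 282; ≤7: 1 1 2 3 5 7 11 15 21 28 38 49 65 82 105 131 164 201 248 300 364; ≤8: 1 1 2 3 5 7 11 15 22 29 40 52 70 89 116 146 186 230 288 352 434; ≤9: 1 1 2 3 5 7 11 15 22 30 41 54 73 94 123 157 201 252 318 393 488; ≤10: 1 1 2 3 5 7 11 15 22 30 42 55 75 97 128 164 212 267 340 423 530; ≤11: 1 1 2 3 5 7 11 15 22 30 42 56 76 99 131 169 219 278 355 445 560; ≤12: 1 1 2 3 5 7 11 15 22 30 42 56 77 100 133 172 224 285 366 460 582; ≤13: 1 1 2 3 5 7 11 15 22 30 42 56 77 101 134 174 227 290 373 471 597; ≤14: 1 1 2 3 5 7 11 15 22 30 42 56 77 101 135 175 229 293 378 478 608. r_14(20) = 608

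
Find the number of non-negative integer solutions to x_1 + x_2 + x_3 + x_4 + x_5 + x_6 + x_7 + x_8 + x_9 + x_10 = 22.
C(22+10-1, 10-1) = C(31, 9) = 20160075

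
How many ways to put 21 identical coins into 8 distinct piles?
C(21+8-1, 8-1) = C(28, 7) = 1184040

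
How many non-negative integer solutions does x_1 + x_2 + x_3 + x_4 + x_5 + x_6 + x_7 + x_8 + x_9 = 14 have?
C(14+9-1, 9-1) = C(22, 8) = 319770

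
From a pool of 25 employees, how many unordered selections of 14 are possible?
C(25,14) = 25!/(14!×11!) = 4457400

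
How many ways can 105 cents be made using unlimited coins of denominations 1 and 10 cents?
Coefficient of x^105 in 1/(1-x^1) · 1/(1-x^10). Use j coins of 10 for j = 0..⌊105/10⌋ = 10, the rest in 1s: 10 + 1 = 11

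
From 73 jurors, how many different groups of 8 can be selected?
C(73,8) = 73!/(8!×65!) = 13442126049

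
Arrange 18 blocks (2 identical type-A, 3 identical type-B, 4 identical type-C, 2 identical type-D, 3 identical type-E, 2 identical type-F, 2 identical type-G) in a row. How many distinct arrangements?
18! / (2! × 3! × 4! × 2! × 3! × 2! × 2!) = 463134672000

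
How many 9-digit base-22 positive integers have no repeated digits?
First digit: 21 choices (nonzero). Then descending: 21 × 21 × 20 × 19 × 18 × 17 × 16 × 15 × 14 = 172299052800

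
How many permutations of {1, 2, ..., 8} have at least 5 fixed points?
Exactly j fixed points: C(8,j)·!(8-j); sum over j ≥ 5 (derangement numbers via !m = (m-1)·(!(m-1) + !(m-2)): !0..!3 = 1, 0, 1, 2). Σ_{j=5}^{8} C(8,j)·!(8-j) = C(8,5)·!3 + C(8,6)·!2 + C(8,7)·!1 + C(8,8)·!0 = 56·2 + 28·1 + 8·0 + 1·1 = 141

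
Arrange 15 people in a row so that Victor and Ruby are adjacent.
Treat as block: (15-1)! × 2! = 87178291200 × 2 = 174356582400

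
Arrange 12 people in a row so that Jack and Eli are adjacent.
Treat as block: (12-1)! × 2! = 39916800 × 2 = 79833600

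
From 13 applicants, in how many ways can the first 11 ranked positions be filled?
P(13,11) = 13!/(13-11)! = 3113510400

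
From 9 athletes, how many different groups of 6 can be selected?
C(9,6) = 9!/(6!×3!) = 84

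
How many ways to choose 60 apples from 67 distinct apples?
C(67,60) = 67!/(60!×7!) = 869648208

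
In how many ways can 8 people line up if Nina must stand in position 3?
Fix one position: (8-1)! = 5040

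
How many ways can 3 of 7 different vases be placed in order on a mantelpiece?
P(7,3) = 7!/(7-3)! = 210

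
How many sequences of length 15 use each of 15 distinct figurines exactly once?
15! = 1307674368000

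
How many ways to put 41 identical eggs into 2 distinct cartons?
C(41+2-1, 2-1) = C(42, 1) = 42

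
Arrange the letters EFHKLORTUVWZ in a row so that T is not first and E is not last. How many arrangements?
By inclusion-exclusion: 12! - 2×(12-1)! + (12-2)! = 479001600 - 79833600 + 3628800 = 402796800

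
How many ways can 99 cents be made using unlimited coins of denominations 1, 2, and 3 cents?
Coefficient of x^99 in 1/(1-x^1) · 1/(1-x^2) · 1/(1-x^3). Case on j = number of 3-cent coins (j = 0..33); remainder r = 99 - 3j is made from {1,2} in ⌊r/2⌋+1 ways. r = 99, 96, 93, 90, 87, 84, 81, 78, 75, 72, 69, 66, 63, 60, 57, 54, 51, 48, 45, 42, 39, 36, 33, 30, 27, 24, 21, 18, 15, 12, 9, 6, 3, 0 → 50 + 49 + 47 + 46 + 44 + 43 + 41 + 40 + 38 + 37 + 35 + 34 + 32 + 31 + 29 + 28 + 26 + 25 + 23 + 22 + 20 + 19 + 17 + 16 + 14 + 13 + 11 + 10 + 8 + 7 + 5 + 4 + 2 + 1 = 867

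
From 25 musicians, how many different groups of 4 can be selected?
C(25,4) = 25!/(4!×21!) = 12650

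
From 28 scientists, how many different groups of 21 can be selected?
C(28,21) = 28!/(21!×7!) = 1184040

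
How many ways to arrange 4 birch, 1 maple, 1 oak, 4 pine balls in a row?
10! / (4! × 1! × 1! × 4!) = 6300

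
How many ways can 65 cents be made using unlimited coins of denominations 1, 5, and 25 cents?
Coefficient of x^65 in 1/(1-x^1) · 1/(1-x^5) · 1/(1-x^25). Case on j = number of 25-cent coins (j = 0..2); remainder r = 65 - 25j is made from {1,5} in ⌊r/5⌋+1 ways. r = 65, 40, 15 → 14 + 9 + 4 = 27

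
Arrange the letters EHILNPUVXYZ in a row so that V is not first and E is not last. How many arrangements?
By inclusion-exclusion: 11! - 2×(11-1)! + (11-2)! = 39916800 - 7257600 + 362880 = 33022080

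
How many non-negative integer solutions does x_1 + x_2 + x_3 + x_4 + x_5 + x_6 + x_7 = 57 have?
C(57+7-1, 7-1) = C(63, 6) = 67945521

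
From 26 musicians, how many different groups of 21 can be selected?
C(26,21) = 26!/(21!×5!) = 65780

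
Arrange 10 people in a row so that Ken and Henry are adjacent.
Treat as block: (10-1)! × 2! = 362880 × 2 = 725760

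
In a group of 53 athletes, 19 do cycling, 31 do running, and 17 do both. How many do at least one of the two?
|A∪B| = |A| + |B| - |A∩B| = 19 + 31 - 17 = 33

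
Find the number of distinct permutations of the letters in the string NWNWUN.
6! / (2! × 3! × 1!) = 60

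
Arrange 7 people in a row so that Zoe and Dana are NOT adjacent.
Total - adjacent = 7! - (7-1)!×2 = 5040 - 1440 = 3600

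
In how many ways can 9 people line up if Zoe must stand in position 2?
Fix one position: (9-1)! = 40320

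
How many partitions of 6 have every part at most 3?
Let r_j(i) = number of partitions of i into parts ≤ j, for i = 0..6. r_1(i) = 1 for all i; r_j(i) = r_{j-1}(i) + r_j(i-j). Rows j = 2..3: ≤2: 1 1 2 2 3 3 4; ≤3: 1 1 2 3 4 5 7. r_3(6) = 7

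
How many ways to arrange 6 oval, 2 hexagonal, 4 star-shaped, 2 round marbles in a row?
14! / (6! × 2! × 4! × 2!) = 1261260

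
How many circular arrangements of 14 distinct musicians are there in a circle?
Circular: fix one position, arrange the rest. (14-1)! = 6227020800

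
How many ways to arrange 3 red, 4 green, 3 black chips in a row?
10! / (3! × 4! × 3!) = 4200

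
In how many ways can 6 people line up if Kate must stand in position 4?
Fix one position: (6-1)! = 120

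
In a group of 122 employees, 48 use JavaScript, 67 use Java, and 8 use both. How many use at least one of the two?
|A∪B| = |A| + |B| - |A∩B| = 48 + 67 - 8 = 107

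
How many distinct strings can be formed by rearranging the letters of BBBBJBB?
7! / (1! × 6!) = 7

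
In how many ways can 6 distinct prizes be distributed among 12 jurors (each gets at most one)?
P(12,6) = 12!/(12-6)! = 665280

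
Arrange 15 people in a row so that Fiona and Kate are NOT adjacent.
Total - adjacent = 15! - (15-1)!×2 = 1307674368000 - 174356582400 = 1133317785600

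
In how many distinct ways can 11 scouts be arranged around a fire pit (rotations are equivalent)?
Circular: fix one position, arrange the rest. (11-1)! = 3628800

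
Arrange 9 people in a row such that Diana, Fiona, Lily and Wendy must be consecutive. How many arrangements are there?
Treat the 4 as one block: (9-4+1)! × 4! = 720 × 24 = 17280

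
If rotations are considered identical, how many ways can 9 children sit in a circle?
Circular: fix one position, arrange the rest. (9-1)! = 40320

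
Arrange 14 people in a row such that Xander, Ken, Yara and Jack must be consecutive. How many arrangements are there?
Treat the 4 as one block: (14-4+1)! × 4! = 39916800 × 24 = 958003200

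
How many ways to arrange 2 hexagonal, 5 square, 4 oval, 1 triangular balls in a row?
12! / (2! × 5! × 4! × 1!) = 83160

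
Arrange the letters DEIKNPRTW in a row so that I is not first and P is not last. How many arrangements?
By inclusion-exclusion: 9! - 2×(9-1)! + (9-2)! = 362880 - 80640 + 5040 = 287280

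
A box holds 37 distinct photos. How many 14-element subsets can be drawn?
C(37,14) = 37!/(14!×23!) = 6107086800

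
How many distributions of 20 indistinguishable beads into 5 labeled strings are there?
C(20+5-1, 5-1) = C(24, 4) = 10626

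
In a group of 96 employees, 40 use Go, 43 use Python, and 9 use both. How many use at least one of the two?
|A∪B| = |A| + |B| - |A∩B| = 40 + 43 - 9 = 74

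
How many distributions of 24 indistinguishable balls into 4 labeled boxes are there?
C(24+4-1, 4-1) = C(27, 3) = 2925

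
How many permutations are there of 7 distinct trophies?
7! = 5040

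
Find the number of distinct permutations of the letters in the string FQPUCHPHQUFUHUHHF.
17! / (3! × 1! × 2! × 5! × 4! × 2!) = 5145940800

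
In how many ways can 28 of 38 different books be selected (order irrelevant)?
C(38,28) = 38!/(28!×10!) = 472733756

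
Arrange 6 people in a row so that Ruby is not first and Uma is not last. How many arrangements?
By inclusion-exclusion: 6! - 2×(6-1)! + (6-2)! = 720 - 240 + 24 = 504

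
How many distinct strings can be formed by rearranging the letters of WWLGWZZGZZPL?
12! / (4! × 2! × 1! × 3! × 2!) = 831600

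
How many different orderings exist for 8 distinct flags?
8! = 40320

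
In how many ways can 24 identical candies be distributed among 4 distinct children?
C(24+4-1, 4-1) = C(27, 3) = 2925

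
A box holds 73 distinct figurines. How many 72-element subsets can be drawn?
C(73,72) = 73!/(72!×1!) = 73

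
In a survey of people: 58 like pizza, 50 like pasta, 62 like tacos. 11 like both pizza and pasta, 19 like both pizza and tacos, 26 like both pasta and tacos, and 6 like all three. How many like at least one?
|A∪B∪C| = 58+50+62-11-19-26+6 = 120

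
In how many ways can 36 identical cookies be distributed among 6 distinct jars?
C(36+6-1, 6-1) = C(41, 5) = 749398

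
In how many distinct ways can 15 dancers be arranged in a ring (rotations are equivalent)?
Circular: fix one position, arrange the rest. (15-1)! = 87178291200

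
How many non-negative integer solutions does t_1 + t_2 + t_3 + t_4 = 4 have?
C(4+4-1, 4-1) = C(7, 3) = 35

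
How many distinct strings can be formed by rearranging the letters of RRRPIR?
6! / (1! × 1! × 4!) = 30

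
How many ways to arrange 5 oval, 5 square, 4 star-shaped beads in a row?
14! / (5! × 5! × 4!) = 252252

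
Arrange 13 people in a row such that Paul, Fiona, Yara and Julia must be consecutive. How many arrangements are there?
Treat the 4 as one block: (13-4+1)! × 4! = 3628800 × 24 = 87091200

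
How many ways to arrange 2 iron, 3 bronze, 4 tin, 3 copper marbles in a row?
12! / (2! × 3! × 4! × 3!) = 277200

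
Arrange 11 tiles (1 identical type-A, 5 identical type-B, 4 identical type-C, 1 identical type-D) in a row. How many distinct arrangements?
11! / (1! × 5! × 4! × 1!) = 13860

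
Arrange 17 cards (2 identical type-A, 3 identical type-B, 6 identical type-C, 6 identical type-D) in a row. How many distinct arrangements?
17! / (2! × 3! × 6! × 6!) = 57177120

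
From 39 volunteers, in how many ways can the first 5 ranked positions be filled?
P(39,5) = 39!/(39-5)! = 69090840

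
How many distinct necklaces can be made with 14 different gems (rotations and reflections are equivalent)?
(14-1)!/2 = 6227020800/2 = 3113510400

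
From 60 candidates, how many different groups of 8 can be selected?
C(60,8) = 60!/(8!×52!) = 2558620845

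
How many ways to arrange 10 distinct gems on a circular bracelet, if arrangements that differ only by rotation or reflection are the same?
(10-1)!/2 = 362880/2 = 181440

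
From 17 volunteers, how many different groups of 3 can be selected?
C(17,3) = 17!/(3!×14!) = 680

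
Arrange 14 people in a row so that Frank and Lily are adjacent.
Treat as block: (14-1)! × 2! = 6227020800 × 2 = 12454041600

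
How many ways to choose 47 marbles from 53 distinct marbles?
C(53,47) = 53!/(47!×6!) = 22957480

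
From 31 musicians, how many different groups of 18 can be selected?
C(31,18) = 31!/(18!×13!) = 206253075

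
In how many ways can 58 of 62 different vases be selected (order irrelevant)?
C(62,58) = 62!/(58!×4!) = 557845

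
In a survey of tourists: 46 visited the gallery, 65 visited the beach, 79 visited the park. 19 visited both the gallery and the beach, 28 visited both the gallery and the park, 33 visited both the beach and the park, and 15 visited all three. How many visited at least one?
|A∪B∪C| = 46+65+79-19-28-33+15 = 125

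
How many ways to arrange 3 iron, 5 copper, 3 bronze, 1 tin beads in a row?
12! / (3! × 5! × 3! × 1!) = 110880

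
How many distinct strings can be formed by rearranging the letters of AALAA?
5! / (4! × 1!) = 5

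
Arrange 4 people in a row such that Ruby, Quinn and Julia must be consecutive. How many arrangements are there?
Treat the 3 as one block: (4-3+1)! × 3! = 2 × 6 = 12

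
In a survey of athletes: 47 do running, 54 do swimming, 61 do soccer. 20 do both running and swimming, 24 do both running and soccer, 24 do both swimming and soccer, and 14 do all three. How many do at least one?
|A∪B∪C| = 47+54+61-20-24-24+14 = 108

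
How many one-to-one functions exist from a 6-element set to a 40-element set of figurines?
P(40,6) = 40!/(40-6)! = 2763633600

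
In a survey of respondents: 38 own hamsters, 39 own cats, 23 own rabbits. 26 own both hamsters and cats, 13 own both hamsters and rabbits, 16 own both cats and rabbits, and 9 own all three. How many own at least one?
|A∪B∪C| = 38+39+23-26-13-16+9 = 54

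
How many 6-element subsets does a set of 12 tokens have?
C(12,6) = 12!/(6!×6!) = 924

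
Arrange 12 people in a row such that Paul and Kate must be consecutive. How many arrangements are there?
Treat the 2 as one block: (12-2+1)! × 2! = 39916800 × 2 = 79833600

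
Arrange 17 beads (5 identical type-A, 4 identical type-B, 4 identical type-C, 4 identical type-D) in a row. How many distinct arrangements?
17! / (5! × 4! × 4! × 4!) = 214414200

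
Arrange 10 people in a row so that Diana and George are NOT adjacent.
Total - adjacent = 10! - (10-1)!×2 = 3628800 - 725760 = 2903040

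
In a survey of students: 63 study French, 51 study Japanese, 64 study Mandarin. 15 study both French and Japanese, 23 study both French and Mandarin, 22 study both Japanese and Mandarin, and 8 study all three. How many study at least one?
|A∪B∪C| = 63+51+64-15-23-22+8 = 126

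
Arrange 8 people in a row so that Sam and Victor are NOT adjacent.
Total - adjacent = 8! - (8-1)!×2 = 40320 - 10080 = 30240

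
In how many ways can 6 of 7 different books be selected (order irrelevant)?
C(7,6) = 7!/(6!×1!) = 7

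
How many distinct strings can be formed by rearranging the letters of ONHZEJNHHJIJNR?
14! / (1! × 1! × 1! × 1! × 3! × 3! × 3! × 1!) = 403603200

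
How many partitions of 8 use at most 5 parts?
By conjugation, equals partitions of 8 into parts ≤ 5. Let r_j(i) = number of partitions of i into parts ≤ j, for i = 0..8. r_1(i) = 1 for all i; r_j(i) = r_{j-1}(i) + r_j(i-j). Rows j = 2..5: ≤2: 1 1 2 2 3 3 4 4 5; ≤3: 1 1 2 3 4 5 7 8 10; ≤4: 1 1 2 3 5 6 9 11 15; ≤5: 1 1 2 3 5 7 10 13 18. r_5(8) = 18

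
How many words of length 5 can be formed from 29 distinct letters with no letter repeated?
P(29,5) = 29!/(29-5)! = 14250600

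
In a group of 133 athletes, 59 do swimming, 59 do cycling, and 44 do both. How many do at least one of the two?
|A∪B| = |A| + |B| - |A∩B| = 59 + 59 - 44 = 74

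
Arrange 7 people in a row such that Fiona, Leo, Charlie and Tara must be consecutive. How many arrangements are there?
Treat the 4 as one block: (7-4+1)! × 4! = 24 × 24 = 576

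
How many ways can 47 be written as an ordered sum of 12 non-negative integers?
C(47+12-1, 12-1) = C(58, 11) = 227692286640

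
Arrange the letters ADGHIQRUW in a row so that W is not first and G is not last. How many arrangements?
By inclusion-exclusion: 9! - 2×(9-1)! + (9-2)! = 362880 - 80640 + 5040 = 287280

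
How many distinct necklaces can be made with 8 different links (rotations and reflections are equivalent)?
(8-1)!/2 = 5040/2 = 2520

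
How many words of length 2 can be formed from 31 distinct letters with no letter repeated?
P(31,2) = 31!/(31-2)! = 930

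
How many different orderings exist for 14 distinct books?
14! = 87178291200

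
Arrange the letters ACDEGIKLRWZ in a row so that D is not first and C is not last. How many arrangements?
By inclusion-exclusion: 11! - 2×(11-1)! + (11-2)! = 39916800 - 7257600 + 362880 = 33022080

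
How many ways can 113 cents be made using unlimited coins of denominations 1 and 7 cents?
Coefficient of x^113 in 1/(1-x^1) · 1/(1-x^7). Use j coins of 7 for j = 0..⌊113/7⌋ = 16, the rest in 1s: 16 + 1 = 17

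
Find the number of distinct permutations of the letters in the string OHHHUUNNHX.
10! / (2! × 1! × 1! × 4! × 2!) = 37800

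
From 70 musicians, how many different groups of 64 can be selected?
C(70,64) = 70!/(64!×6!) = 131115985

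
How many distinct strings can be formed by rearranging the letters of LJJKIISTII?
10! / (1! × 4! × 1! × 1! × 1! × 2!) = 75600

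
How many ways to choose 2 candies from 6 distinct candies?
C(6,2) = 6!/(2!×4!) = 15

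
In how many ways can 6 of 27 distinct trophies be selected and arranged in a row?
P(27,6) = 27!/(27-6)! = 213127200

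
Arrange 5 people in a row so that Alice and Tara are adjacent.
Treat as block: (5-1)! × 2! = 24 × 2 = 48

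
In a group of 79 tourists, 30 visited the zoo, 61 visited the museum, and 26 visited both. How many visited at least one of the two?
|A∪B| = |A| + |B| - |A∩B| = 30 + 61 - 26 = 65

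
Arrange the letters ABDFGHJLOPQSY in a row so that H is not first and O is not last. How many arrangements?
By inclusion-exclusion: 13! - 2×(13-1)! + (13-2)! = 6227020800 - 958003200 + 39916800 = 5308934400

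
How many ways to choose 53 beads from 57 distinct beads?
C(57,53) = 57!/(53!×4!) = 395010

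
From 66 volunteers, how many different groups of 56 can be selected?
C(66,56) = 66!/(56!×10!) = 210980549208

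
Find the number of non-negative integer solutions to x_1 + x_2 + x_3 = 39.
C(39+3-1, 3-1) = C(41, 2) = 820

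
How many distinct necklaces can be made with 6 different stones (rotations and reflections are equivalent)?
(6-1)!/2 = 120/2 = 60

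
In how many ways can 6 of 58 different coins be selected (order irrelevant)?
C(58,6) = 58!/(6!×52!) = 40475358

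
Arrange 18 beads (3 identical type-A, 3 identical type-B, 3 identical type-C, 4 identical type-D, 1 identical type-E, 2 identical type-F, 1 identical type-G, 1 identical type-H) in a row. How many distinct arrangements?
18! / (3! × 3! × 3! × 4! × 1! × 2! × 1! × 1!) = 617512896000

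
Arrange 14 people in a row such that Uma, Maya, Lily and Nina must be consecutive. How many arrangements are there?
Treat the 4 as one block: (14-4+1)! × 4! = 39916800 × 24 = 958003200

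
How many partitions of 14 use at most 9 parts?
By conjugation, equals partitions of 14 into parts ≤ 9. Let r_j(i) = number of partitions of i into parts ≤ j, for i = 0..14. r_1(i) = 1 for all i; r_j(i) = r_{j-1}(i) + r_j(i-j). Rows j = 2..9: ≤2: 1 1 2 2 3 3 4 4 5 5 6 6 7 7 8; ≤3: 1 1 2 3 4 5 7 8 10 12 14 16 19 21 24; ≤4: 1 1 2 3 5 6 9 11 15 18 23 27 34 39 47; ≤5: 1 1 2 3 5 7 10 13 18 23 30 37 47 57 70; ≤6: 1 1 2 3 5 7 11 14 20 26 35 44 58 71 90; ≤7: 1 1 2 3 5 7 11 15 21 28 38 49 65 82 105; ≤8: 1 1 2 3 5 7 11 15 22 29 40 52 70 89 116; ≤9: 1 1 2 3 5 7 11 15 22 30 41 54 73 94 123. r_9(14) = 123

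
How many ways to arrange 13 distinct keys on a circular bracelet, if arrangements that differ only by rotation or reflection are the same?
(13-1)!/2 = 479001600/2 = 239500800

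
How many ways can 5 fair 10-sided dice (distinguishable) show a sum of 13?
Coefficient of x^13 in (x + x² + ... + x^10)^5. By inclusion-exclusion on dice exceeding 10: Σ_j (-1)^j C(5,j)·C(13-1-10j, 4) = C(5,0)·C(12,4) = 1·495 = 495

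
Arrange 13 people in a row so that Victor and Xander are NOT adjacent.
Total - adjacent = 13! - (13-1)!×2 = 6227020800 - 958003200 = 5269017600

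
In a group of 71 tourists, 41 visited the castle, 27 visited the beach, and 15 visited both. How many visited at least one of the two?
|A∪B| = |A| + |B| - |A∩B| = 41 + 27 - 15 = 53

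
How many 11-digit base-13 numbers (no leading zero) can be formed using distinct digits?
First digit: 12 choices (nonzero). Then descending: 12 × 12 × 11 × 10 × 9 × 8 × 7 × 6 × 5 × 4 × 3 = 2874009600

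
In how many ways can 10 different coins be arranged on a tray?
10! = 3628800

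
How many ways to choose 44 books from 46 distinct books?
C(46,44) = 46!/(44!×2!) = 1035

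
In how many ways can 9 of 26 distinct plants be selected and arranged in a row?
P(26,9) = 26!/(26-9)! = 1133836704000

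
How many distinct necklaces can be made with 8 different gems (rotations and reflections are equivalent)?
(8-1)!/2 = 5040/2 = 2520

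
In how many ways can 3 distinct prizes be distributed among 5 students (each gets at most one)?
P(5,3) = 5!/(5-3)! = 60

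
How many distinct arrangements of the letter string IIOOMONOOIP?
11! / (5! × 1! × 1! × 1! × 3!) = 55440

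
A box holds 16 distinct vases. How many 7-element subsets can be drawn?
C(16,7) = 16!/(7!×9!) = 11440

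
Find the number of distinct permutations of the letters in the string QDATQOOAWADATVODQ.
17! / (3! × 2! × 4! × 3! × 1! × 1! × 3!) = 34306272000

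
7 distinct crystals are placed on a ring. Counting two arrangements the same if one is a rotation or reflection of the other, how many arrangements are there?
(7-1)!/2 = 720/2 = 360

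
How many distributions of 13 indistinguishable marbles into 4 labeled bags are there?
C(13+4-1, 4-1) = C(16, 3) = 560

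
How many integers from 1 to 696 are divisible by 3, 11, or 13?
⌊696/3⌋+⌊696/11⌋+⌊696/13⌋ - ⌊696/33⌋-⌊696/39⌋-⌊696/143⌋ + ⌊696/429⌋ = 232+63+53 - 21-17-4 + 1 = 307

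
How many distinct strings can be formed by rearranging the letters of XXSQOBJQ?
8! / (1! × 2! × 1! × 1! × 1! × 2!) = 10080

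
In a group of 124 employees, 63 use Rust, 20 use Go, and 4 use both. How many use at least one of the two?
|A∪B| = |A| + |B| - |A∩B| = 63 + 20 - 4 = 79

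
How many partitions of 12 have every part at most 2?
Let r_j(i) = number of partitions of i into parts ≤ j, for i = 0..12. r_1(i) = 1 for all i; r_j(i) = r_{j-1}(i) + r_j(i-j). Rows j = 2..2: ≤2: 1 1 2 2 3 3 4 4 5 5 6 6 7. r_2(12) = 7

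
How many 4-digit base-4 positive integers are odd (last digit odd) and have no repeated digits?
Last∈{1,3}. Last=0: 0. Last nonzero: 2×2×P(2,2) = 8. Total = 8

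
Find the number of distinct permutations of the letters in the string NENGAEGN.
8! / (2! × 1! × 2! × 3!) = 1680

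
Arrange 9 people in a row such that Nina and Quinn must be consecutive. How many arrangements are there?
Treat the 2 as one block: (9-2+1)! × 2! = 40320 × 2 = 80640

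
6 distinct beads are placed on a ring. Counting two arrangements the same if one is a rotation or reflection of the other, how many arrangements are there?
(6-1)!/2 = 120/2 = 60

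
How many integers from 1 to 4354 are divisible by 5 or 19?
⌊4354/5⌋ + ⌊4354/19⌋ - ⌊4354/95⌋ = 870 + 229 - 45 = 1054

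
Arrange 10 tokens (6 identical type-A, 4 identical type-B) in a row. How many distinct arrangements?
10! / (6! × 4!) = 210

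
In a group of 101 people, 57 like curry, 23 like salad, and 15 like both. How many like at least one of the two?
|A∪B| = |A| + |B| - |A∩B| = 57 + 23 - 15 = 65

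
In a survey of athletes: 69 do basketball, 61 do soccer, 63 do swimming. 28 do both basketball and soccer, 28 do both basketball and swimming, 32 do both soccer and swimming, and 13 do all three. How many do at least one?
|A∪B∪C| = 69+61+63-28-28-32+13 = 118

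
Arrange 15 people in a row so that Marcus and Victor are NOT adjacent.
Total - adjacent = 15! - (15-1)!×2 = 1307674368000 - 174356582400 = 1133317785600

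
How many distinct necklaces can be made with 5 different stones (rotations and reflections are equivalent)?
(5-1)!/2 = 24/2 = 12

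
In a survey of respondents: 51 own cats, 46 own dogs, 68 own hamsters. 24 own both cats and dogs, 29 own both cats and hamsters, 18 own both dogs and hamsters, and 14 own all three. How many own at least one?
|A∪B∪C| = 51+46+68-24-29-18+14 = 108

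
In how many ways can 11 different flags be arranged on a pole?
11! = 39916800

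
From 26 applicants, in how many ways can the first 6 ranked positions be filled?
P(26,6) = 26!/(26-6)! = 165765600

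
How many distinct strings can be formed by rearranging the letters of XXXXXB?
6! / (1! × 5!) = 6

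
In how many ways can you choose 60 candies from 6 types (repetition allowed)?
C(60+6-1, 6-1) = C(65, 5) = 8259888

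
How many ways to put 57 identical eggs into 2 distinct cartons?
C(57+2-1, 2-1) = C(58, 1) = 58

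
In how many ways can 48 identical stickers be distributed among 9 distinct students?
C(48+9-1, 9-1) = C(56, 8) = 1420494075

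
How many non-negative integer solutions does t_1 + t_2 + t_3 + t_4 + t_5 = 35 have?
C(35+5-1, 5-1) = C(39, 4) = 82251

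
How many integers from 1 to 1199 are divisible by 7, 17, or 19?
⌊1199/7⌋+⌊1199/17⌋+⌊1199/19⌋ - ⌊1199/119⌋-⌊1199/133⌋-⌊1199/323⌋ + ⌊1199/2261⌋ = 171+70+63 - 10-9-3 + 0 = 282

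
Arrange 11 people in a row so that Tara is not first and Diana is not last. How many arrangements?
By inclusion-exclusion: 11! - 2×(11-1)! + (11-2)! = 39916800 - 7257600 + 362880 = 33022080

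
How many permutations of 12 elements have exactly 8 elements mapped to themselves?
Choose the 8 fixed points C(12,8) = 495, derange the rest: !4 = Σ_{j=0}^{4} (-1)^j·4!/j! = 24 - 24 + 12 - 4 + 1 = 9. Product = 495 × 9 = 4455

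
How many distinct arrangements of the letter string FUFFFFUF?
8! / (2! × 6!) = 28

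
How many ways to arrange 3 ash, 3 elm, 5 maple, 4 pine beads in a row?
15! / (3! × 3! × 5! × 4!) = 12612600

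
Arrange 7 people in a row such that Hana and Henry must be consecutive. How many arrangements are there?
Treat the 2 as one block: (7-2+1)! × 2! = 720 × 2 = 1440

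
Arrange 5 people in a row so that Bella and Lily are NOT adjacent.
Total - adjacent = 5! - (5-1)!×2 = 120 - 48 = 72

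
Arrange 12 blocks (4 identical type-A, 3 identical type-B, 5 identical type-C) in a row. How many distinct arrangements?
12! / (4! × 3! × 5!) = 27720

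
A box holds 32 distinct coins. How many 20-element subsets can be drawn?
C(32,20) = 32!/(20!×12!) = 225792840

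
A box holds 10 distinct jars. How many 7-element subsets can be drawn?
C(10,7) = 10!/(7!×3!) = 120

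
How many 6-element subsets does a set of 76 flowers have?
C(76,6) = 76!/(6!×70!) = 218618940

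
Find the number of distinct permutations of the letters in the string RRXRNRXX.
8! / (4! × 3! × 1!) = 280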